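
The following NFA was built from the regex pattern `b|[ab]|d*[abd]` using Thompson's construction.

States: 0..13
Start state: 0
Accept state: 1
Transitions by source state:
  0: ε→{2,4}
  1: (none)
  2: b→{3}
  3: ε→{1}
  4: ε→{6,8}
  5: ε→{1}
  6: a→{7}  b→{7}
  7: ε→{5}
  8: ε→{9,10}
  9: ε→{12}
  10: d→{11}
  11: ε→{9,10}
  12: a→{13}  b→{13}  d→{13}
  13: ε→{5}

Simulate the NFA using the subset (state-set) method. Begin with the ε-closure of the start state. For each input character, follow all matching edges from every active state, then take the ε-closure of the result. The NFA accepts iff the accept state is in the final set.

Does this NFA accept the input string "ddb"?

Answer: ACCEPT

Derivation:
S₀ = ε-closure({0}) = {0,2,4,6,8,9,10,12}
'd' @ 1: {1,5,9,10,11,12,13}  [accepting]
'd' @ 2: {1,5,9,10,11,12,13}  [accepting]
'b' @ 3: {1,5,13}  [accepting]
end set {1,5,13} — state 1 in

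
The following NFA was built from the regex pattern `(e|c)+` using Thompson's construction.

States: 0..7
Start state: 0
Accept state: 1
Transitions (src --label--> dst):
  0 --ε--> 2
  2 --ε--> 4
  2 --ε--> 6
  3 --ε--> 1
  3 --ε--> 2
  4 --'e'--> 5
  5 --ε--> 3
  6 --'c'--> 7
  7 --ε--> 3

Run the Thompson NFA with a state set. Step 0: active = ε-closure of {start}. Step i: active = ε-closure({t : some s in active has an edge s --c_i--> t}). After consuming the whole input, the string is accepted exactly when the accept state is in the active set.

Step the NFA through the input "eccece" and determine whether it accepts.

S₀ = ε-closure({0}) = {0,2,4,6}
'e' @ 1: {1,2,3,4,5,6}  [accepting]
'c' @ 2: {1,2,3,4,6,7}  [accepting]
'c' @ 3: {1,2,3,4,6,7}  [accepting]
'e' @ 4: {1,2,3,4,5,6}  [accepting]
'c' @ 5: {1,2,3,4,6,7}  [accepting]
'e' @ 6: {1,2,3,4,5,6}  [accepting]
final: {1,2,3,4,5,6}; accept 1 in set

Answer: ACCEPT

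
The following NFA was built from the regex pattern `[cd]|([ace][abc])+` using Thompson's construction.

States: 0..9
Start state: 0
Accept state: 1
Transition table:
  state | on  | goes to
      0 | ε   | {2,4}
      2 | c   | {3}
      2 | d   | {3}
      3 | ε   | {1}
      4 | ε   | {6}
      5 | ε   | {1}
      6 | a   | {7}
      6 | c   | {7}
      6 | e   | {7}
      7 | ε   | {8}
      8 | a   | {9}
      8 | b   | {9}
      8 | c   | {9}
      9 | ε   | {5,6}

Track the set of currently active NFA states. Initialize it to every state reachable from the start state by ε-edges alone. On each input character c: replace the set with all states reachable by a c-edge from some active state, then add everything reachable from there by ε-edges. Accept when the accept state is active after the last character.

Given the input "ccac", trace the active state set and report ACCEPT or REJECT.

S₀ = ε-closure({0}) = {0,2,4,6}
'c' @ 1: {1,3,7,8}  [accepting]
'c' @ 2: {1,5,6,9}  [accepting]
'a' @ 3: {7,8}
'c' @ 4: {1,5,6,9}  [accepting]
final: {1,5,6,9}; accept 1 in set

Answer: ACCEPT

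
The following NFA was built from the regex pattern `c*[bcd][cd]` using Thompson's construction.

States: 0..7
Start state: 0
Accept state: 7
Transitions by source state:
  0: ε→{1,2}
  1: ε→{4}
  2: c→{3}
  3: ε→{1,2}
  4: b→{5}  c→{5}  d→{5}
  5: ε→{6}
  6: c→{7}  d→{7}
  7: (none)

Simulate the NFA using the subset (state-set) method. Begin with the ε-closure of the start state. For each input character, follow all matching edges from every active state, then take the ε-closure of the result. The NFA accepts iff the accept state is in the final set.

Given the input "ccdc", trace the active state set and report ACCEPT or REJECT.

Answer: ACCEPT

Derivation:
start: ε-closure({0}) = {0,1,2,4}
'c' @ 1: {1,2,3,4,5,6}
'c' @ 2: {1,2,3,4,5,6,7}  (accept∈set)
'd' @ 3: {5,6,7}  (accept∈set)
'c' @ 4: {7}  (accept∈set)
final: {7}; accept 7 in set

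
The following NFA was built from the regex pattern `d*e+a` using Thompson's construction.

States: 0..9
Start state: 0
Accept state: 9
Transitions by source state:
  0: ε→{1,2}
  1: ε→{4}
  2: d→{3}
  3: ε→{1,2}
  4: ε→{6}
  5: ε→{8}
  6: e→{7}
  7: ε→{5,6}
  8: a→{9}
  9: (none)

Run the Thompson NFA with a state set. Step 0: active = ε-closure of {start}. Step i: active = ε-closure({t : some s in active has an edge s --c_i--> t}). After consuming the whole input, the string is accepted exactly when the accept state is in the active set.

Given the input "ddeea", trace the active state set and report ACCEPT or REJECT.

initial (ε-close {0}): {0,1,2,4,6}
'd' @ 1: {1,2,3,4,6}
'd' @ 2: {1,2,3,4,6}
'e' @ 3: {5,6,7,8}
'e' @ 4: {5,6,7,8}
'a' @ 5: {9}  [accepting]
after full input: {9}  (accept=9 in)

Answer: ACCEPT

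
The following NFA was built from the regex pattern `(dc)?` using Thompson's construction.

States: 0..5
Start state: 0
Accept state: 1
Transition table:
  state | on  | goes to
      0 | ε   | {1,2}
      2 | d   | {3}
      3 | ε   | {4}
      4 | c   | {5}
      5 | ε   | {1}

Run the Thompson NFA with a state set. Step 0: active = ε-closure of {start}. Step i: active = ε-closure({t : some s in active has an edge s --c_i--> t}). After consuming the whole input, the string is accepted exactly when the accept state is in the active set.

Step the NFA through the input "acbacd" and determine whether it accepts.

Answer: REJECT

Derivation:
initial (ε-close {0}): {0,1,2}
'a' @ 1: {}  — dead — no transitions
rest 'cbacd' ignored (set empty)
final: {}; accept 1 not in set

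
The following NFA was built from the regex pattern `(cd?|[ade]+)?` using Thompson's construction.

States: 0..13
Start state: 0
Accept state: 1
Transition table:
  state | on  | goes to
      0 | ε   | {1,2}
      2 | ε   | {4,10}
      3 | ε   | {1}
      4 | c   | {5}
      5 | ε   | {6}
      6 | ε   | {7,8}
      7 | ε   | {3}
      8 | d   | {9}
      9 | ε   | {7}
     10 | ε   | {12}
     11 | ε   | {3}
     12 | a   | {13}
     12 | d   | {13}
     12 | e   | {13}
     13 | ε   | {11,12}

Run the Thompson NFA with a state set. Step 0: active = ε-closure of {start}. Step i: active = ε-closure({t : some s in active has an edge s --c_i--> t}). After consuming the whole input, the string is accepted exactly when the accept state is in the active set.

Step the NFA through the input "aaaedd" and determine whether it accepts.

Answer: ACCEPT

Steps:
initial (ε-close {0}): {0,1,2,4,10,12}
'a' @ 1: {1,3,11,12,13}  ✓accept
'a' @ 2: {1,3,11,12,13}  ✓accept
'a' @ 3: {1,3,11,12,13}  ✓accept
'e' @ 4: {1,3,11,12,13}  ✓accept
'd' @ 5: {1,3,11,12,13}  ✓accept
'd' @ 6: {1,3,11,12,13}  ✓accept
end set {1,3,11,12,13} — state 1 in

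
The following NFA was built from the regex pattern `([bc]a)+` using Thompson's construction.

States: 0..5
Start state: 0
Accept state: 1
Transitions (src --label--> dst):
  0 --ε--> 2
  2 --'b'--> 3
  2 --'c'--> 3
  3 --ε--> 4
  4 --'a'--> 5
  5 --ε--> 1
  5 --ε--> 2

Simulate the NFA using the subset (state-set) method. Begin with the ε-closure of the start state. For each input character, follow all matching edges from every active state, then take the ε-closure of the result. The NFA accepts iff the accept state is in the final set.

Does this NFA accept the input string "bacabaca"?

S₀ = ε-closure({0}) = {0,2}
'b' @ 1: {3,4}
'a' @ 2: {1,2,5}  [accepting]
'c' @ 3: {3,4}
'a' @ 4: {1,2,5}  [accepting]
'b' @ 5: {3,4}
'a' @ 6: {1,2,5}  [accepting]
'c' @ 7: {3,4}
'a' @ 8: {1,2,5}  [accepting]
after full input: {1,2,5}  (accept=1 in)

Answer: ACCEPT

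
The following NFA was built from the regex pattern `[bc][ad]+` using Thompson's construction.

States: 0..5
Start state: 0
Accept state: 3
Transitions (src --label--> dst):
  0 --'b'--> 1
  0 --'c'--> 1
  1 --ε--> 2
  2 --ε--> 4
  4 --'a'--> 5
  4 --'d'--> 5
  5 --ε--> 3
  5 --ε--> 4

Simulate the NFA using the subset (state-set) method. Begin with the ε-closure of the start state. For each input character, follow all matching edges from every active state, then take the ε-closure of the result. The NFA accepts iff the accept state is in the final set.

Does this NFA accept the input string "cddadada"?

Answer: ACCEPT

Steps:
S₀ = ε-closure({0}) = {0}
'c' @ 1: {1,2,4}
'd' @ 2: {3,4,5}  [accepting]
'd' @ 3: {3,4,5}  [accepting]
'a' @ 4: {3,4,5}  [accepting]
'd' @ 5: {3,4,5}  [accepting]
'a' @ 6: {3,4,5}  [accepting]
'd' @ 7: {3,4,5}  [accepting]
'a' @ 8: {3,4,5}  [accepting]
end set {3,4,5} — state 3 in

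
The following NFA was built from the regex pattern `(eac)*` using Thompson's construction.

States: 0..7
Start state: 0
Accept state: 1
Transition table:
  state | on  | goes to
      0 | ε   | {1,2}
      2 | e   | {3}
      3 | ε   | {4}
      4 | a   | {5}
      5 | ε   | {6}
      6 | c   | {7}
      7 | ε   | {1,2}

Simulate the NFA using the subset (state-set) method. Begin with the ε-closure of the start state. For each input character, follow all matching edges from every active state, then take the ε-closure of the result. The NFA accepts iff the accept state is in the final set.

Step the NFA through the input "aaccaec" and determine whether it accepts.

initial (ε-close {0}): {0,1,2}
'a' @ 1: {}  — dead — no transitions
rest 'accaec' ignored (set empty)
after full input: {}  (accept=1 not in)

Answer: REJECT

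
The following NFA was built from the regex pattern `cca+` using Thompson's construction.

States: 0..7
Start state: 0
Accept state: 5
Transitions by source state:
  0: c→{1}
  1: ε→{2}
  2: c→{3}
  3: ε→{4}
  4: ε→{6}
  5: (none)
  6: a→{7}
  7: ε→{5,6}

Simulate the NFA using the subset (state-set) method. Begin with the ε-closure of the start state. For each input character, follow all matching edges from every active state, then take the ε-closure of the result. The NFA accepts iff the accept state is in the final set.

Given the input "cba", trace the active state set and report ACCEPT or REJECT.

start: ε-closure({0}) = {0}
'c' @ 1: {1,2}
'b' @ 2: {}  — no active states
rest 'a' ignored (set empty)
after full input: {}  (accept=5 not in)

Answer: REJECT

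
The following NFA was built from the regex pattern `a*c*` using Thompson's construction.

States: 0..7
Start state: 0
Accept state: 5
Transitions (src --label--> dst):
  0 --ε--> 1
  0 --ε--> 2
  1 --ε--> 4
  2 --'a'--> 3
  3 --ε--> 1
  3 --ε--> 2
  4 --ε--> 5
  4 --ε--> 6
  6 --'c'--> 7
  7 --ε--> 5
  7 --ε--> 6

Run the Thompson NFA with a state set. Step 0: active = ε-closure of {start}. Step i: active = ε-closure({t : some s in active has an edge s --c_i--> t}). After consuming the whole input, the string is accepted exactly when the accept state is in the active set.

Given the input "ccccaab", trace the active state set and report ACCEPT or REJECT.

Answer: REJECT

Derivation:
initial (ε-close {0}): {0,1,2,4,5,6}
'c' @ 1: {5,6,7}  (accept∈set)
'c' @ 2: {5,6,7}  (accept∈set)
'c' @ 3: {5,6,7}  (accept∈set)
'c' @ 4: {5,6,7}  (accept∈set)
'a' @ 5: {}  — dead — no transitions
rest 'ab' ignored (set empty)
end set {} — state 5 not in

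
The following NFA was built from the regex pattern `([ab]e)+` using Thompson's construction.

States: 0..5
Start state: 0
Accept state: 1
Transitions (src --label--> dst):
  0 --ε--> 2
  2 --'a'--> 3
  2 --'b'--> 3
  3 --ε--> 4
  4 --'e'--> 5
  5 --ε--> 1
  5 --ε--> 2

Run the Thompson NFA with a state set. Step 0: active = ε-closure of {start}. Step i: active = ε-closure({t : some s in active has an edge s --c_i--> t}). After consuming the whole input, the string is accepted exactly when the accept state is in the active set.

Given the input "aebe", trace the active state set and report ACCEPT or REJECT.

start: ε-closure({0}) = {0,2}
'a' @ 1: {3,4}
'e' @ 2: {1,2,5}  [accepting]
'b' @ 3: {3,4}
'e' @ 4: {1,2,5}  [accepting]
final: {1,2,5}; accept 1 in set

Answer: ACCEPT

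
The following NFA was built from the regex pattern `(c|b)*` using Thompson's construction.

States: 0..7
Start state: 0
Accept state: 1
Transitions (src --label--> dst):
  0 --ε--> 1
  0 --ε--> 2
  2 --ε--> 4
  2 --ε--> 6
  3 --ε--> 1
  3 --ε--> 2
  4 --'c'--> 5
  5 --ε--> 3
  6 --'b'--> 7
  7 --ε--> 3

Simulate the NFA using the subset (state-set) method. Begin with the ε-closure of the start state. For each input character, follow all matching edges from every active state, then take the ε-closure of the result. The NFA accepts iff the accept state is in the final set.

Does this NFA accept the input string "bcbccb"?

start: ε-closure({0}) = {0,1,2,4,6}
'b' @ 1: {1,2,3,4,6,7}  [accepting]
'c' @ 2: {1,2,3,4,5,6}  [accepting]
'b' @ 3: {1,2,3,4,6,7}  [accepting]
'c' @ 4: {1,2,3,4,5,6}  [accepting]
'c' @ 5: {1,2,3,4,5,6}  [accepting]
'b' @ 6: {1,2,3,4,6,7}  [accepting]
final: {1,2,3,4,6,7}; accept 1 in set

Answer: ACCEPT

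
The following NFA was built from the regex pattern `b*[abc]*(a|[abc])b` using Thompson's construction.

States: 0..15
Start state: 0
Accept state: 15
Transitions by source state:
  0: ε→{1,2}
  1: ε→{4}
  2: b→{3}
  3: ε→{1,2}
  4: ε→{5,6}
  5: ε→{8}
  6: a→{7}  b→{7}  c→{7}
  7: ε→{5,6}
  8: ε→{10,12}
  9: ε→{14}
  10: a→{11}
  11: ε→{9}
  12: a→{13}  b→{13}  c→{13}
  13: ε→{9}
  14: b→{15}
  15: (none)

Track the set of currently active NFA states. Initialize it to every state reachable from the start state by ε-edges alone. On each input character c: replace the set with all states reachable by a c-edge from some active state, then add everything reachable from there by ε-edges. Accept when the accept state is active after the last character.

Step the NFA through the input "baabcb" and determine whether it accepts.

Answer: ACCEPT

Derivation:
initial (ε-close {0}): {0,1,2,4,5,6,8,10,12}
'b' @ 1: {1,2,3,4,5,6,7,8,9,10,12,13,14}
'a' @ 2: {5,6,7,8,9,10,11,12,13,14}
'a' @ 3: {5,6,7,8,9,10,11,12,13,14}
'b' @ 4: {5,6,7,8,9,10,12,13,14,15}  [accepting]
'c' @ 5: {5,6,7,8,9,10,12,13,14}
'b' @ 6: {5,6,7,8,9,10,12,13,14,15}  [accepting]
final: {5,6,7,8,9,10,12,13,14,15}; accept 15 in set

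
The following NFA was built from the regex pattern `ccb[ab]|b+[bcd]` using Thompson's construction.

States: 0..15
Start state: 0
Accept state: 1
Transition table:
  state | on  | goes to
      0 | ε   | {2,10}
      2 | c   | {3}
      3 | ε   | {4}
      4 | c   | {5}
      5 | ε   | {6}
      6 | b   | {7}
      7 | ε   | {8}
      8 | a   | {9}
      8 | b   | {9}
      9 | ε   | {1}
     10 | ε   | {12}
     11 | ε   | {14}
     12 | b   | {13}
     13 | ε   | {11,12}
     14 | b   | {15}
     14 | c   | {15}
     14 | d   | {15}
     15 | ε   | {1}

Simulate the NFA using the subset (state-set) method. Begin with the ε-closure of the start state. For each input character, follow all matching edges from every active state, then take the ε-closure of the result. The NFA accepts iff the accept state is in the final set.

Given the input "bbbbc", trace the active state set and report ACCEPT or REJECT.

start: ε-closure({0}) = {0,2,10,12}
'b' @ 1: {11,12,13,14}
'b' @ 2: {1,11,12,13,14,15}  [accepting]
'b' @ 3: {1,11,12,13,14,15}  [accepting]
'b' @ 4: {1,11,12,13,14,15}  [accepting]
'c' @ 5: {1,15}  [accepting]
final: {1,15}; accept 1 in set

Answer: ACCEPT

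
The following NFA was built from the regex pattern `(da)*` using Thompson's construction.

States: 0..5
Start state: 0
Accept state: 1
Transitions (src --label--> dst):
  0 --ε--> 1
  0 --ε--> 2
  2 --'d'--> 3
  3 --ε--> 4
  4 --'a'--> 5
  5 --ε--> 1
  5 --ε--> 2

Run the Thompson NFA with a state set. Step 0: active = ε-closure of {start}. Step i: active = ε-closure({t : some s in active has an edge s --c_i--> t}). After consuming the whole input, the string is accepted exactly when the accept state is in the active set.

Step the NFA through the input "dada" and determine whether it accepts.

initial (ε-close {0}): {0,1,2}
'd' @ 1: {3,4}
'a' @ 2: {1,2,5}  (accept∈set)
'd' @ 3: {3,4}
'a' @ 4: {1,2,5}  (accept∈set)
end set {1,2,5} — state 1 in

Answer: ACCEPT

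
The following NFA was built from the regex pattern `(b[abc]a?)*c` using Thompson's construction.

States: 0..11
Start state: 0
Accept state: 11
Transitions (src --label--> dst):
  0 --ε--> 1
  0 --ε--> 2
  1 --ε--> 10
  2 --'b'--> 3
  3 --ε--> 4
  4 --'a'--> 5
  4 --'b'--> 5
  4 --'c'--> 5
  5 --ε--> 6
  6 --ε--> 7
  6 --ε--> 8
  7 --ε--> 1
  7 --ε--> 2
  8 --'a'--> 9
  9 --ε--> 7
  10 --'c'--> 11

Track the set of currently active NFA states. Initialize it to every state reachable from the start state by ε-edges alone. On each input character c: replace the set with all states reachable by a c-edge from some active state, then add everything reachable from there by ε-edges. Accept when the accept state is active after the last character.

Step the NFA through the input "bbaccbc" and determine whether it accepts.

Answer: REJECT

Trace:
S₀ = ε-closure({0}) = {0,1,2,10}
'b' @ 1: {3,4}
'b' @ 2: {1,2,5,6,7,8,10}
'a' @ 3: {1,2,7,9,10}
'c' @ 4: {11}  ✓accept
'c' @ 5: {}  — state set empty
rest 'bc' ignored (set empty)
end set {} — state 11 not in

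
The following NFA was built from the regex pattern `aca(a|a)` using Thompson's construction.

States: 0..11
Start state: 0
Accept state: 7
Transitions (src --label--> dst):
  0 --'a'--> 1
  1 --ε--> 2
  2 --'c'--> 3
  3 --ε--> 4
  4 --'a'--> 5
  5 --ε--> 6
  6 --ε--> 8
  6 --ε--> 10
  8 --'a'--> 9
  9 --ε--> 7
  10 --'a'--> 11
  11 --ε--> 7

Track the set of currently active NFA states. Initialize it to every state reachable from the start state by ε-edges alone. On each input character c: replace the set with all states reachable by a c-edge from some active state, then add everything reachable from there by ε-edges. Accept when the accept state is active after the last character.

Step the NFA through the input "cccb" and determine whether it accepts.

start: ε-closure({0}) = {0}
'c' @ 1: {}  — state set empty
rest 'ccb' ignored (set empty)
end set {} — state 7 not in

Answer: REJECT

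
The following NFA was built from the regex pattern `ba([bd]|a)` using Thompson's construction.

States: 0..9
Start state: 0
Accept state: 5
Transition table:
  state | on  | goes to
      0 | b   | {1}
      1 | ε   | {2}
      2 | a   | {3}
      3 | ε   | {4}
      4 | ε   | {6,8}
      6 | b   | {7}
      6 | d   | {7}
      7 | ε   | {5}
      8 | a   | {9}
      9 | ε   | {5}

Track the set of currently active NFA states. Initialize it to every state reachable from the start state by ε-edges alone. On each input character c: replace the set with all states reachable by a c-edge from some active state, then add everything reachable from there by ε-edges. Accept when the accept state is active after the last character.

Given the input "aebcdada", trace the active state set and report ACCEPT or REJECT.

S₀ = ε-closure({0}) = {0}
'a' @ 1: {}  — state set empty
rest 'ebcdada' ignored (set empty)
after full input: {}  (accept=5 not in)

Answer: REJECT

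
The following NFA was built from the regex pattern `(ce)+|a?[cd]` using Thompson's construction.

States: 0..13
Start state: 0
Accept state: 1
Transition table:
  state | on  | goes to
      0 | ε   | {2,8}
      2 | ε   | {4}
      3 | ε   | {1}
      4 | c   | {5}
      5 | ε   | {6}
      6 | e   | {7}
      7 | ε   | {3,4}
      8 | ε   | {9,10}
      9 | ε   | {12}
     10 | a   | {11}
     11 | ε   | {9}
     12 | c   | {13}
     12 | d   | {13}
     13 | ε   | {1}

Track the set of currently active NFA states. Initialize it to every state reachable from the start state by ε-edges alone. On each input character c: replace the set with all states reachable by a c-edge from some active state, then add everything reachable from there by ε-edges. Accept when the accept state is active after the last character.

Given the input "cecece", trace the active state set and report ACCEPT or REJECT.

Answer: ACCEPT

Derivation:
initial (ε-close {0}): {0,2,4,8,9,10,12}
'c' @ 1: {1,5,6,13}  [accepting]
'e' @ 2: {1,3,4,7}  [accepting]
'c' @ 3: {5,6}
'e' @ 4: {1,3,4,7}  [accepting]
'c' @ 5: {5,6}
'e' @ 6: {1,3,4,7}  [accepting]
after full input: {1,3,4,7}  (accept=1 in)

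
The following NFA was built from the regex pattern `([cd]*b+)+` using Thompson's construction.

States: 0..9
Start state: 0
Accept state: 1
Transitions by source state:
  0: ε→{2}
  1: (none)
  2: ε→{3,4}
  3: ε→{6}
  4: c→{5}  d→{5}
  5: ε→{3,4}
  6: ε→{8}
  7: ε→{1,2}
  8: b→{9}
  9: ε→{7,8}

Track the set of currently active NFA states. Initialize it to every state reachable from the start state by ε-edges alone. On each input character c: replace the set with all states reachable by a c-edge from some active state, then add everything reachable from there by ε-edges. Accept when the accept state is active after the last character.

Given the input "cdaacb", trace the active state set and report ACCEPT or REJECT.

start: ε-closure({0}) = {0,2,3,4,6,8}
'c' @ 1: {3,4,5,6,8}
'd' @ 2: {3,4,5,6,8}
'a' @ 3: {}  — no active states
rest 'acb' ignored (set empty)
final: {}; accept 1 not in set

Answer: REJECT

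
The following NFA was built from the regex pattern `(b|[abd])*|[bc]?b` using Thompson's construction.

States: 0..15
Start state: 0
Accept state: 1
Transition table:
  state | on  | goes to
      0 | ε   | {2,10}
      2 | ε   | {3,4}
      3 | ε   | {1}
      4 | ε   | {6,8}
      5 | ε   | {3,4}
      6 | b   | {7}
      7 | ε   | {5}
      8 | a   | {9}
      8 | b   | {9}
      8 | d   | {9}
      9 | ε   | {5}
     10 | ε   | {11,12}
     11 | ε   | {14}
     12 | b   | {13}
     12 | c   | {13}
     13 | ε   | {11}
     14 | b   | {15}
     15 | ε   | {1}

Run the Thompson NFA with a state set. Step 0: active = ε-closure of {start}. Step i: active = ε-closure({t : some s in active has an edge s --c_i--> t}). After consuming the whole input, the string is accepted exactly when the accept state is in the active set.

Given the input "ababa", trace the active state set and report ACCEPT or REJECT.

initial (ε-close {0}): {0,1,2,3,4,6,8,10,11,12,14}
'a' @ 1: {1,3,4,5,6,8,9}  (accept∈set)
'b' @ 2: {1,3,4,5,6,7,8,9}  (accept∈set)
'a' @ 3: {1,3,4,5,6,8,9}  (accept∈set)
'b' @ 4: {1,3,4,5,6,7,8,9}  (accept∈set)
'a' @ 5: {1,3,4,5,6,8,9}  (accept∈set)
after full input: {1,3,4,5,6,8,9}  (accept=1 in)

Answer: ACCEPT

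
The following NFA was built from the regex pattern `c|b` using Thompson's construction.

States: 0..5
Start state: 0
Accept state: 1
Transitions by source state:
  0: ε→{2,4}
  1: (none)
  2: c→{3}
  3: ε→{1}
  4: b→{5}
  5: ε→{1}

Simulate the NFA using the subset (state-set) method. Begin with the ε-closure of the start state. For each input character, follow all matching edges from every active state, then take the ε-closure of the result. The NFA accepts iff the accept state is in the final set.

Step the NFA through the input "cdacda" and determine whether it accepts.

Answer: REJECT

Derivation:
initial (ε-close {0}): {0,2,4}
'c' @ 1: {1,3}  ✓accept
'd' @ 2: {}  — dead — no transitions
rest 'acda' ignored (set empty)
after full input: {}  (accept=1 not in)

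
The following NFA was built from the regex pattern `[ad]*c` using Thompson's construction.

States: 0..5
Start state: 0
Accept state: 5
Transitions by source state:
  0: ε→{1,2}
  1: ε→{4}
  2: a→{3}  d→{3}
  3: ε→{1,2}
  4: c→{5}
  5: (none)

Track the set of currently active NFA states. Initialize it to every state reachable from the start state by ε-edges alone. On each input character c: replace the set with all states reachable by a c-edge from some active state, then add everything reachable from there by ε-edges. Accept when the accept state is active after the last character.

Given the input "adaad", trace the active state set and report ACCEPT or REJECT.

start: ε-closure({0}) = {0,1,2,4}
'a' @ 1: {1,2,3,4}
'd' @ 2: {1,2,3,4}
'a' @ 3: {1,2,3,4}
'a' @ 4: {1,2,3,4}
'd' @ 5: {1,2,3,4}
final: {1,2,3,4}; accept 5 not in set

Answer: REJECT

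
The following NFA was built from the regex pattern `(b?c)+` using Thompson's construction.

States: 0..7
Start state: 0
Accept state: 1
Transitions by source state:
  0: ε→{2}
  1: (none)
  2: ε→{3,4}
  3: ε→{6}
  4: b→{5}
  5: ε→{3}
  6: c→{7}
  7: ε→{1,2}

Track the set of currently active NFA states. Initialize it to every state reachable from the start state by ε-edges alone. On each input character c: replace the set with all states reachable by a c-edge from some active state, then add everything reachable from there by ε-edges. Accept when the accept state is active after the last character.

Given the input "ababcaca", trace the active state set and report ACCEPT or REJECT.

Answer: REJECT

Steps:
S₀ = ε-closure({0}) = {0,2,3,4,6}
'a' @ 1: {}  — no active states
rest 'babcaca' ignored (set empty)
end set {} — state 1 not in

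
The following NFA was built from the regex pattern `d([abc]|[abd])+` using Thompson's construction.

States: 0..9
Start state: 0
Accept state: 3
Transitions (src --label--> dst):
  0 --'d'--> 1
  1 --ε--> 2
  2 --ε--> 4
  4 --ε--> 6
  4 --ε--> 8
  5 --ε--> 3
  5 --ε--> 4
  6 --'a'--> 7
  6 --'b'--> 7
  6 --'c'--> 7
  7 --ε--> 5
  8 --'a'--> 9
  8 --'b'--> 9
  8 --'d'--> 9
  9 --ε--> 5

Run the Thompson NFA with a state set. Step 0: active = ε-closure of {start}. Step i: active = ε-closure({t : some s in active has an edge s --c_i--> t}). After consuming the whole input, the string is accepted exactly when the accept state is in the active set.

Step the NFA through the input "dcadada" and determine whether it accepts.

Answer: ACCEPT

Steps:
start: ε-closure({0}) = {0}
'd' @ 1: {1,2,4,6,8}
'c' @ 2: {3,4,5,6,7,8}  (accept∈set)
'a' @ 3: {3,4,5,6,7,8,9}  (accept∈set)
'd' @ 4: {3,4,5,6,8,9}  (accept∈set)
'a' @ 5: {3,4,5,6,7,8,9}  (accept∈set)
'd' @ 6: {3,4,5,6,8,9}  (accept∈set)
'a' @ 7: {3,4,5,6,7,8,9}  (accept∈set)
after full input: {3,4,5,6,7,8,9}  (accept=3 in)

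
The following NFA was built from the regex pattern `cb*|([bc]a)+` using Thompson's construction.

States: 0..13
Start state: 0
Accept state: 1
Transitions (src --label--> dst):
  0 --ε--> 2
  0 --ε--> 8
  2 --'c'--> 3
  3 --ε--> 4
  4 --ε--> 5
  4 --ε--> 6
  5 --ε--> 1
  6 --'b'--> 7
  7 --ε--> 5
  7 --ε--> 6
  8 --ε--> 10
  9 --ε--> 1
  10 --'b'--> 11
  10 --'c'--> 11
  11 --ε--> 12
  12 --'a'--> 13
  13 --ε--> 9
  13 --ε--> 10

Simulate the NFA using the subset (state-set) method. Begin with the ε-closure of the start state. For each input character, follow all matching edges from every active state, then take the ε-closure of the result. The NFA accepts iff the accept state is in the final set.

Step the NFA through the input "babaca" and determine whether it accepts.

Answer: ACCEPT

Derivation:
start: ε-closure({0}) = {0,2,8,10}
'b' @ 1: {11,12}
'a' @ 2: {1,9,10,13}  ✓accept
'b' @ 3: {11,12}
'a' @ 4: {1,9,10,13}  ✓accept
'c' @ 5: {11,12}
'a' @ 6: {1,9,10,13}  ✓accept
final: {1,9,10,13}; accept 1 in set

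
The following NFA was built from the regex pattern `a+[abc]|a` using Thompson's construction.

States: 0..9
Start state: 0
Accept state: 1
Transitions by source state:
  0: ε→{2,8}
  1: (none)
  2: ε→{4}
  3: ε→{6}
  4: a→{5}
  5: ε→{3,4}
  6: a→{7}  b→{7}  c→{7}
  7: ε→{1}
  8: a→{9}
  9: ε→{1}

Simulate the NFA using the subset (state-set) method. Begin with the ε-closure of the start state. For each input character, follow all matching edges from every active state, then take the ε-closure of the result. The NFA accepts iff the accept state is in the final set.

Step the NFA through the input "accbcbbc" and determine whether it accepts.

Answer: REJECT

Steps:
initial (ε-close {0}): {0,2,4,8}
'a' @ 1: {1,3,4,5,6,9}  [accepting]
'c' @ 2: {1,7}  [accepting]
'c' @ 3: {}  — dead — no transitions
rest 'bcbbc' ignored (set empty)
final: {}; accept 1 not in set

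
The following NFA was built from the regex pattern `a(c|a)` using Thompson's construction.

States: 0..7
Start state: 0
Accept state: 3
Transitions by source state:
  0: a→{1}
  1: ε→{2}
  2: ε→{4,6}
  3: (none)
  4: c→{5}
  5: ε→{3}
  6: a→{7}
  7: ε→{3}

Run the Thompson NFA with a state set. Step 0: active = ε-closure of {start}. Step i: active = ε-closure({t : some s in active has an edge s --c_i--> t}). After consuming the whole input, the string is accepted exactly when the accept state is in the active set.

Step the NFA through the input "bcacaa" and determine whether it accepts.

Answer: REJECT

Steps:
initial (ε-close {0}): {0}
'b' @ 1: {}  — state set empty
rest 'cacaa' ignored (set empty)
end set {} — state 3 not in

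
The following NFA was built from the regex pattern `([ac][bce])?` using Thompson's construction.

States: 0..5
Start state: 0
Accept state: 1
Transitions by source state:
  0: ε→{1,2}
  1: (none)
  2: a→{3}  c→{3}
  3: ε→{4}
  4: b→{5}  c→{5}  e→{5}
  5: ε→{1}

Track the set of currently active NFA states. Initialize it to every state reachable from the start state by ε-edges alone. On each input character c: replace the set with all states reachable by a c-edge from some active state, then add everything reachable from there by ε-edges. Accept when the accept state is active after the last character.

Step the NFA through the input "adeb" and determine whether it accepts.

start: ε-closure({0}) = {0,1,2}
'a' @ 1: {3,4}
'd' @ 2: {}  — dead — no transitions
rest 'eb' ignored (set empty)
final: {}; accept 1 not in set

Answer: REJECT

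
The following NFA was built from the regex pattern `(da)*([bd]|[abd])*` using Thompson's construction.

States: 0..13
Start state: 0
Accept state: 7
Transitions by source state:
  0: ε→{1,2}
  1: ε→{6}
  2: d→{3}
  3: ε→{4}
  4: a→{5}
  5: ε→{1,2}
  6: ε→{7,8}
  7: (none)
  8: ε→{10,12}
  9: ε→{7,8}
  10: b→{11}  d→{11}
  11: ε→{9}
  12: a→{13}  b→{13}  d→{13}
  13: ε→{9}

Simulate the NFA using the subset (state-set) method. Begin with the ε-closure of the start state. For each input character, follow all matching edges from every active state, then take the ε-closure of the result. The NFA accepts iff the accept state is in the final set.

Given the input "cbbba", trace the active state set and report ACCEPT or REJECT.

Answer: REJECT

Steps:
initial (ε-close {0}): {0,1,2,6,7,8,10,12}
'c' @ 1: {}  — no active states
rest 'bbba' ignored (set empty)
end set {} — state 7 not in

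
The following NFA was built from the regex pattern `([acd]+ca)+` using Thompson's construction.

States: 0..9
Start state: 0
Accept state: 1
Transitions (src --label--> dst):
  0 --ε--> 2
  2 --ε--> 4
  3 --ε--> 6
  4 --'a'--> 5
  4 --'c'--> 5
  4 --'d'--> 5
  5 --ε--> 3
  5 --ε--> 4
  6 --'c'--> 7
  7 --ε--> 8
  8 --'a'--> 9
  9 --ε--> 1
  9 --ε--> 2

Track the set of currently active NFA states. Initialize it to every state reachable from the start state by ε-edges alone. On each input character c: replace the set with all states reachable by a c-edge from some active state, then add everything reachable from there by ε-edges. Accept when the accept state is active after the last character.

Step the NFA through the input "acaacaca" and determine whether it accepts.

start: ε-closure({0}) = {0,2,4}
'a' @ 1: {3,4,5,6}
'c' @ 2: {3,4,5,6,7,8}
'a' @ 3: {1,2,3,4,5,6,9}  (accept∈set)
'a' @ 4: {3,4,5,6}
'c' @ 5: {3,4,5,6,7,8}
'a' @ 6: {1,2,3,4,5,6,9}  (accept∈set)
'c' @ 7: {3,4,5,6,7,8}
'a' @ 8: {1,2,3,4,5,6,9}  (accept∈set)
end set {1,2,3,4,5,6,9} — state 1 in

Answer: ACCEPT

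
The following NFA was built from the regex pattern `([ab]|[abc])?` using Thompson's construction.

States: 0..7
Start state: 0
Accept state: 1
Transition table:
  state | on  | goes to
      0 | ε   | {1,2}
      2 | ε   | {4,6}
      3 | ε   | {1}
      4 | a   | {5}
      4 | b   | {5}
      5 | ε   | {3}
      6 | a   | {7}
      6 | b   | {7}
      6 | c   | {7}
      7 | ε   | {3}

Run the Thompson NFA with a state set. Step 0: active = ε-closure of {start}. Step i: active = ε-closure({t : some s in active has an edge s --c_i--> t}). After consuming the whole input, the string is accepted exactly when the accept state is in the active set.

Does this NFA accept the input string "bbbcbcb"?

Answer: REJECT

Derivation:
initial (ε-close {0}): {0,1,2,4,6}
'b' @ 1: {1,3,5,7}  (accept∈set)
'b' @ 2: {}  — dead — no transitions
rest 'bcbcb' ignored (set empty)
final: {}; accept 1 not in set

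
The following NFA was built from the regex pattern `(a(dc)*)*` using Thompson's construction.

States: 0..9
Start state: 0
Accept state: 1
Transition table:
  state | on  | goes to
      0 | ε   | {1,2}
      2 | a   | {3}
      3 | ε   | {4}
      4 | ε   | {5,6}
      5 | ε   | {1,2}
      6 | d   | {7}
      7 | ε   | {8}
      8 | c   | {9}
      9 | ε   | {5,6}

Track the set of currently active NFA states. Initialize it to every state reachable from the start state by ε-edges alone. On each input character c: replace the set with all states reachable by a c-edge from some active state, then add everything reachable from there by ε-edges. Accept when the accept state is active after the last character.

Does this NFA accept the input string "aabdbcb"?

initial (ε-close {0}): {0,1,2}
'a' @ 1: {1,2,3,4,5,6}  ✓accept
'a' @ 2: {1,2,3,4,5,6}  ✓accept
'b' @ 3: {}  — no active states
rest 'dbcb' ignored (set empty)
final: {}; accept 1 not in set

Answer: REJECT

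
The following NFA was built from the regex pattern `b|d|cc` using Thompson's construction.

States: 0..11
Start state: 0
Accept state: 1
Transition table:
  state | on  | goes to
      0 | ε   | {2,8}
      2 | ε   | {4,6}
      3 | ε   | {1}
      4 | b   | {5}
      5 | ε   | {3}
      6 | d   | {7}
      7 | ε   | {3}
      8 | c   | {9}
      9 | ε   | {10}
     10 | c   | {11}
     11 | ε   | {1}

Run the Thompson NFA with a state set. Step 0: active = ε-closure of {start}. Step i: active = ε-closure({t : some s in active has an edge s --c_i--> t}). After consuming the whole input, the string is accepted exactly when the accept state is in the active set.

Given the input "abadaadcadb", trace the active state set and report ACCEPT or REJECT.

Answer: REJECT

Trace:
S₀ = ε-closure({0}) = {0,2,4,6,8}
'a' @ 1: {}  — state set empty
rest 'badaadcadb' ignored (set empty)
end set {} — state 1 not in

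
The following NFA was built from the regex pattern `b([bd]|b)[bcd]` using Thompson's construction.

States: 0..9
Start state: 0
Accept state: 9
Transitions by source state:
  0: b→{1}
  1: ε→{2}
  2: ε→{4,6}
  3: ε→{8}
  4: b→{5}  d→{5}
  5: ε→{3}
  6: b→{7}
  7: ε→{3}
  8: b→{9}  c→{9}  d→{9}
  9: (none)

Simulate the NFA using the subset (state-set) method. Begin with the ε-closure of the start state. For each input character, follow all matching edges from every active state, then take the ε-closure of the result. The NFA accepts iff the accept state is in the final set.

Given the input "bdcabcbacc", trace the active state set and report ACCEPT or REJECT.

Answer: REJECT

Derivation:
S₀ = ε-closure({0}) = {0}
'b' @ 1: {1,2,4,6}
'd' @ 2: {3,5,8}
'c' @ 3: {9}  [accepting]
'a' @ 4: {}  — no active states
rest 'bcbacc' ignored (set empty)
final: {}; accept 9 not in set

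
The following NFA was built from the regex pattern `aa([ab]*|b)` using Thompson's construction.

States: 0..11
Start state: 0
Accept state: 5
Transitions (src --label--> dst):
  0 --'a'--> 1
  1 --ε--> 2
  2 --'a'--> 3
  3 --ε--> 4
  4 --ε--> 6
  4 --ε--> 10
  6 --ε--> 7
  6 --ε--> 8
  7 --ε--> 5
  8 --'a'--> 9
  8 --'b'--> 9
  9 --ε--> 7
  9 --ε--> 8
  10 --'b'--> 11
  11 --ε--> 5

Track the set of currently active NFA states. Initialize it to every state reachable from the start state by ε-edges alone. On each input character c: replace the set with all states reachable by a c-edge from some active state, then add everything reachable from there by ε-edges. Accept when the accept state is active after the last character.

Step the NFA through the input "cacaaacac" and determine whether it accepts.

Answer: REJECT

Trace:
start: ε-closure({0}) = {0}
'c' @ 1: {}  — dead — no transitions
rest 'acaaacac' ignored (set empty)
after full input: {}  (accept=5 not in)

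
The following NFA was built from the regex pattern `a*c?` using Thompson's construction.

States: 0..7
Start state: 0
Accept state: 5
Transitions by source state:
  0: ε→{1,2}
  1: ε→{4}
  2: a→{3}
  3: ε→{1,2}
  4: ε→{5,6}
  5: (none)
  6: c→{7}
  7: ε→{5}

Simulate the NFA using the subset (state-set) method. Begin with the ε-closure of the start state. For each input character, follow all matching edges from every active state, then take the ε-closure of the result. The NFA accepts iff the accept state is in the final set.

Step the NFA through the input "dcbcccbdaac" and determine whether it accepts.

initial (ε-close {0}): {0,1,2,4,5,6}
'd' @ 1: {}  — no active states
rest 'cbcccbdaac' ignored (set empty)
after full input: {}  (accept=5 not in)

Answer: REJECT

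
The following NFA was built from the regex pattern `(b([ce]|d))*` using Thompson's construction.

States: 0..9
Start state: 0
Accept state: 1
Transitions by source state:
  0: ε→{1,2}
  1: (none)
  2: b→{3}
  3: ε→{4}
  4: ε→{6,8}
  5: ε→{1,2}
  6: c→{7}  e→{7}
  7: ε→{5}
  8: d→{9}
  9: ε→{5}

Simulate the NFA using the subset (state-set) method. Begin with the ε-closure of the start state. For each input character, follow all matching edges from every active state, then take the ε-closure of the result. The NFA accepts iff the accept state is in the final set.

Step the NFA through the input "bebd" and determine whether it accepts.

Answer: ACCEPT

Trace:
start: ε-closure({0}) = {0,1,2}
'b' @ 1: {3,4,6,8}
'e' @ 2: {1,2,5,7}  ✓accept
'b' @ 3: {3,4,6,8}
'd' @ 4: {1,2,5,9}  ✓accept
final: {1,2,5,9}; accept 1 in set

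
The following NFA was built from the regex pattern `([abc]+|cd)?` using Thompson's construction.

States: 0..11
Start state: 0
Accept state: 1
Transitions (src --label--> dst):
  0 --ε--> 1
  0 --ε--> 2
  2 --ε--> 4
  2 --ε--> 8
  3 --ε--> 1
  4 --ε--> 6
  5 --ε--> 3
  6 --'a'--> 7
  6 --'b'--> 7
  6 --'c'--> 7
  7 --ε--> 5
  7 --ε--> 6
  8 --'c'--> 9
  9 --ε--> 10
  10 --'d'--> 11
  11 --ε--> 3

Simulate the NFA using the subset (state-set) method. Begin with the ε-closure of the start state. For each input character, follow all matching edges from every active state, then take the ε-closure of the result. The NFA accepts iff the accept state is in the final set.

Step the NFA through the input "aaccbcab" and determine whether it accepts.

Answer: ACCEPT

Trace:
initial (ε-close {0}): {0,1,2,4,6,8}
'a' @ 1: {1,3,5,6,7}  (accept∈set)
'a' @ 2: {1,3,5,6,7}  (accept∈set)
'c' @ 3: {1,3,5,6,7}  (accept∈set)
'c' @ 4: {1,3,5,6,7}  (accept∈set)
'b' @ 5: {1,3,5,6,7}  (accept∈set)
'c' @ 6: {1,3,5,6,7}  (accept∈set)
'a' @ 7: {1,3,5,6,7}  (accept∈set)
'b' @ 8: {1,3,5,6,7}  (accept∈set)
end set {1,3,5,6,7} — state 1 in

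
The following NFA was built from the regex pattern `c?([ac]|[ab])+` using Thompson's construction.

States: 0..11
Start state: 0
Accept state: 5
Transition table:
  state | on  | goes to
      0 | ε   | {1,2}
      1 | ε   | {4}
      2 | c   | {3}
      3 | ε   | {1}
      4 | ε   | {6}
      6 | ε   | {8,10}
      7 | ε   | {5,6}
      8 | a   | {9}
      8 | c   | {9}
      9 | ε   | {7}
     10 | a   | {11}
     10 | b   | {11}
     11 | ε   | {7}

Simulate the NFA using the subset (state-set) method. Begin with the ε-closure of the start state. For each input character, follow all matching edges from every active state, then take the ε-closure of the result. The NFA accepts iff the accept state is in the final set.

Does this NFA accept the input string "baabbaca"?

S₀ = ε-closure({0}) = {0,1,2,4,6,8,10}
'b' @ 1: {5,6,7,8,10,11}  (accept∈set)
'a' @ 2: {5,6,7,8,9,10,11}  (accept∈set)
'a' @ 3: {5,6,7,8,9,10,11}  (accept∈set)
'b' @ 4: {5,6,7,8,10,11}  (accept∈set)
'b' @ 5: {5,6,7,8,10,11}  (accept∈set)
'a' @ 6: {5,6,7,8,9,10,11}  (accept∈set)
'c' @ 7: {5,6,7,8,9,10}  (accept∈set)
'a' @ 8: {5,6,7,8,9,10,11}  (accept∈set)
end set {5,6,7,8,9,10,11} — state 5 in

Answer: ACCEPT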